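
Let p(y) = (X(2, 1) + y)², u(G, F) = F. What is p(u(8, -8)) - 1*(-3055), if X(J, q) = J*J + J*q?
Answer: 3059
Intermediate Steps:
X(J, q) = J² + J*q
p(y) = (6 + y)² (p(y) = (2*(2 + 1) + y)² = (2*3 + y)² = (6 + y)²)
p(u(8, -8)) - 1*(-3055) = (6 - 8)² - 1*(-3055) = (-2)² + 3055 = 4 + 3055 = 3059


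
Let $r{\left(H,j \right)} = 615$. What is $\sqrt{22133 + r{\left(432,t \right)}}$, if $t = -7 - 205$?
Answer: $22 \sqrt{47} \approx 150.82$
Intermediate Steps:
$t = -212$ ($t = -7 - 205 = -212$)
$\sqrt{22133 + r{\left(432,t \right)}} = \sqrt{22133 + 615} = \sqrt{22748} = 22 \sqrt{47}$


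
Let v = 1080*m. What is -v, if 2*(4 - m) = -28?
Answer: -19440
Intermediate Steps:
m = 18 (m = 4 - 1/2*(-28) = 4 + 14 = 18)
v = 19440 (v = 1080*18 = 19440)
-v = -1*19440 = -19440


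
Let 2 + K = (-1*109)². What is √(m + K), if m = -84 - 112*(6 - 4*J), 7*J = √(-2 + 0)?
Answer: √(11123 + 64*I*√2) ≈ 105.47 + 0.4291*I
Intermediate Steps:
J = I*√2/7 (J = √(-2 + 0)/7 = √(-2)/7 = (I*√2)/7 = I*√2/7 ≈ 0.20203*I)
K = 11879 (K = -2 + (-1*109)² = -2 + (-109)² = -2 + 11881 = 11879)
m = -756 + 64*I*√2 (m = -84 - 112*(6 - 4*I*√2/7) = -84 + (-672 + 64*I*√2) = -756 + 64*I*√2 ≈ -756.0 + 90.51*I)
√(m + K) = √((-756 + 64*I*√2) + 11879) = √(11123 + 64*I*√2)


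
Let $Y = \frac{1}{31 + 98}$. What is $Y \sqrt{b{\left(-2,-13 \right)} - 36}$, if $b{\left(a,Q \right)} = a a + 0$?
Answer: $\frac{4 i \sqrt{2}}{129} \approx 0.043852 i$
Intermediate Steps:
$b{\left(a,Q \right)} = a^{2}$ ($b{\left(a,Q \right)} = a^{2} + 0 = a^{2}$)
$Y = \frac{1}{129} \approx 0.0077519$
$Y \sqrt{b{\left(-2,-13 \right)} - 36} = \frac{\sqrt{\left(-2\right)^{2} - 36}}{129} = \frac{\sqrt{4 - 36}}{129} = \frac{\sqrt{-32}}{129} = \frac{4 i \sqrt{2}}{129}$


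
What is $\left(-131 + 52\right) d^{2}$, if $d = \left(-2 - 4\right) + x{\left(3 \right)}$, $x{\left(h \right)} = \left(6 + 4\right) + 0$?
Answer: $-1264$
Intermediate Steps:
$x{\left(h \right)} = 10$ ($x{\left(h \right)} = 10 + 0 = 10$)
$d = 4$ ($d = \left(-2 - 4\right) + 10 = -6 + 10 = 4$)
$\left(-131 + 52\right) d^{2} = \left(-131 + 52\right) 4^{2} = \left(-79\right) 16 = -1264$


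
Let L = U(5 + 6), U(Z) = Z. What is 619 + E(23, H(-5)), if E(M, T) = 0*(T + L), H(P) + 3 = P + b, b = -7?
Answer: 619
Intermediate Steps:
L = 11 (L = 5 + 6 = 11)
H(P) = -10 + P (H(P) = -3 + (P - 7) = -3 + (-7 + P) = -10 + P)
E(M, T) = 0 (E(M, T) = 0*(T + 11) = 0*(11 + T) = 0)
619 + E(23, H(-5)) = 619 + 0 = 619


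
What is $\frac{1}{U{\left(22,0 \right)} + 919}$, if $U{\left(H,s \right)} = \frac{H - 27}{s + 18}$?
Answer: $\frac{18}{16537} \approx 0.0010885$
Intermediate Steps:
$U{\left(H,s \right)} = \frac{-27 + H}{18 + s}$
$\frac{1}{U{\left(22,0 \right)} + 919} = \frac{1}{\frac{-27 + 22}{18 + 0} + 919} = \frac{1}{\frac{1}{18} \left(-5\right) + 919} = \frac{1}{- \frac{5}{18} + 919} = \frac{1}{\frac{16537}{18}} = \frac{18}{16537}$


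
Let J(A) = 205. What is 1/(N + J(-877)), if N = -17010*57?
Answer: -1/969365 ≈ -1.0316e-6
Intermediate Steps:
N = -969570
1/(N + J(-877)) = 1/(-969570 + 205) = 1/(-969365) = -1/969365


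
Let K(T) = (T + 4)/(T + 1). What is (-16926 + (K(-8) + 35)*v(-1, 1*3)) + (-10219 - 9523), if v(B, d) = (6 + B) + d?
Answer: -254684/7 ≈ -36383.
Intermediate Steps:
K(T) = (4 + T)/(1 + T)
v(B, d) = 6 + B + d
(-16926 + (K(-8) + 35)*v(-1, 1*3)) + (-10219 - 9523) = (-16926 + ((4 - 8)/(1 - 8) + 35)*(6 - 1 + 1*3)) + (-10219 - 9523) = (-16926 + (-4/(-7) + 35)*(6 - 1 + 3)) - 19742 = (-16926 + (-⅐*(-4) + 35)*8) - 19742 = (-16926 + (4/7 + 35)*8) - 19742 = (-16926 + (249/7)*8) - 19742 = (-16926 + 1992/7) - 19742 = -116490/7 - 19742 = -254684/7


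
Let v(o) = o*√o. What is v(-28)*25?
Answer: -1400*I*√7 ≈ -3704.1*I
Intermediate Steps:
v(o) = o^(3/2)
v(-28)*25 = (-28)^(3/2)*25 = -56*I*√7*25 = -1400*I*√7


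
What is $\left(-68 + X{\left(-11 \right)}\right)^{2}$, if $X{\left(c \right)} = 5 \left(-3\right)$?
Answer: $6889$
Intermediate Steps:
$X{\left(c \right)} = -15$
$\left(-68 + X{\left(-11 \right)}\right)^{2} = \left(-68 - 15\right)^{2} = \left(-83\right)^{2} = 6889$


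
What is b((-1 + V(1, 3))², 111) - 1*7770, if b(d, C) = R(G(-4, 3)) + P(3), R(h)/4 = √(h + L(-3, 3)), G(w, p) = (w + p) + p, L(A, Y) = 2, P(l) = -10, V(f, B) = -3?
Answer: -7772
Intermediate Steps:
G(w, p) = w + 2*p (G(w, p) = (p + w) + p = w + 2*p)
R(h) = 4*√(2 + h) (R(h) = 4*√(h + 2) = 4*√(2 + h))
b(d, C) = -2 (b(d, C) = 4*√(2 + (-4 + 2*3)) - 10 = 4*√(2 + (-4 + 6)) - 10 = 4*√(2 + 2) - 10 = 4*√4 - 10 = 4*2 - 10 = 8 - 10 = -2)
b((-1 + V(1, 3))², 111) - 1*7770 = -2 - 1*7770 = -2 - 7770 = -7772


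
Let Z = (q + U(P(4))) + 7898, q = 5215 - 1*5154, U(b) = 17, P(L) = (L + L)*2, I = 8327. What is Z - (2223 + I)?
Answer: -2574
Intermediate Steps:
P(L) = 4*L (P(L) = (2*L)*2 = 4*L)
q = 61 (q = 5215 - 5154 = 61)
Z = 7976 (Z = (61 + 17) + 7898 = 78 + 7898 = 7976)
Z - (2223 + I) = 7976 - (2223 + 8327) = 7976 - 1*10550 = 7976 - 10550 = -2574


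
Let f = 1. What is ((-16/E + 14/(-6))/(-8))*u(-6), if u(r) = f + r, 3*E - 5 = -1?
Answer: -215/24 ≈ -8.9583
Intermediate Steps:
E = 4/3 (E = 5/3 + (1/3)*(-1) = 5/3 - 1/3 = 4/3 ≈ 1.3333)
u(r) = 1 + r
((-16/E + 14/(-6))/(-8))*u(-6) = ((-16/4/3 + 14/(-6))/(-8))*(1 - 6) = ((-16*3/4 + 14*(-1/6))*(-1/8))*(-5) = ((-12 - 7/3)*(-1/8))*(-5) = -43/3*(-1/8)*(-5) = (43/24)*(-5) = -215/24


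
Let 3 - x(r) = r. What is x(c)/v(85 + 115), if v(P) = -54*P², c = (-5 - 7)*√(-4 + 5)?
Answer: -1/144000 ≈ -6.9444e-6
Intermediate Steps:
c = -12 (c = -12*√1 = -12*1 = -12)
x(r) = 3 - r
x(c)/v(85 + 115) = (3 - 1*(-12))/((-54*(85 + 115)²)) = (3 + 12)/((-54*200²)) = 15/((-54*40000)) = 15/(-2160000) = 15*(-1/2160000) = -1/144000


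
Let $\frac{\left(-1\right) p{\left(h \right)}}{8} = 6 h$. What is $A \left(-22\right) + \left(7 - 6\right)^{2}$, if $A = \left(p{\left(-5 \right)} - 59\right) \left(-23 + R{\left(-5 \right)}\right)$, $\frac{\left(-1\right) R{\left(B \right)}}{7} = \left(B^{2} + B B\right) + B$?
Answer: $1345917$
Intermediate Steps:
$R{\left(B \right)} = - 14 B^{2} - 7 B$ ($R{\left(B \right)} = - 7 \left(\left(B^{2} + B B\right) + B\right) = - 7 \left(\left(B^{2} + B^{2}\right) + B\right) = - 7 \left(2 B^{2} + B\right) = - 7 \left(B + 2 B^{2}\right) = - 14 B^{2} - 7 B$)
$p{\left(h \right)} = - 48 h$ ($p{\left(h \right)} = - 8 \cdot 6 h = - 48 h$)
$A = -61178$ ($A = \left(\left(-48\right) \left(-5\right) - 59\right) \left(-23 - - 35 \left(1 + 2 \left(-5\right)\right)\right) = \left(240 - 59\right) \left(-23 - - 35 \left(1 - 10\right)\right) = 181 \left(-23 - \left(-35\right) \left(-9\right)\right) = 181 \left(-23 - 315\right) = 181 \left(-338\right) = -61178$)
$A \left(-22\right) + \left(7 - 6\right)^{2} = \left(-61178\right) \left(-22\right) + \left(7 - 6\right)^{2} = 1345916 + 1^{2} = 1345916 + 1 = 1345917$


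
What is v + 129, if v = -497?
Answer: -368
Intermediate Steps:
v + 129 = -497 + 129 = -368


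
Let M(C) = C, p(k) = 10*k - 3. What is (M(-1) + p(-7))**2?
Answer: 5476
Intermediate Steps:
p(k) = -3 + 10*k
(M(-1) + p(-7))**2 = (-1 + (-3 + 10*(-7)))**2 = (-1 + (-3 - 70))**2 = (-1 - 73)**2 = (-74)**2 = 5476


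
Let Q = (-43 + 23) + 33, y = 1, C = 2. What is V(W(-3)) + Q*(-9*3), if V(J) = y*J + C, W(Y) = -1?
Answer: -350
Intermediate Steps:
V(J) = 2 + J (V(J) = 1*J + 2 = J + 2 = 2 + J)
Q = 13 (Q = -20 + 33 = 13)
V(W(-3)) + Q*(-9*3) = (2 - 1) + 13*(-9*3) = 1 + 13*(-27) = 1 - 351 = -350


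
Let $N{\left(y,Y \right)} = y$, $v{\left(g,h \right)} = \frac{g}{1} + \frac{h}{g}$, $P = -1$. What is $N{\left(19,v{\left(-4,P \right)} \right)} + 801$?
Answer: $820$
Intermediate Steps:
$v{\left(g,h \right)} = g + \frac{h}{g}$ ($v{\left(g,h \right)} = g 1 + \frac{h}{g} = g + \frac{h}{g}$)
$N{\left(19,v{\left(-4,P \right)} \right)} + 801 = 19 + 801 = 820$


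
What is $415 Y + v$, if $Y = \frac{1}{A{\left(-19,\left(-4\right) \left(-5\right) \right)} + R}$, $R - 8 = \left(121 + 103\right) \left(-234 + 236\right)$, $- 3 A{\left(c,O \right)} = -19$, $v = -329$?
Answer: $- \frac{455078}{1387} \approx -328.1$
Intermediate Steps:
$A{\left(c,O \right)} = \frac{19}{3}$ ($A{\left(c,O \right)} = \left(- \frac{1}{3}\right) \left(-19\right) = \frac{19}{3}$)
$R = 456$ ($R = 8 + \left(121 + 103\right) \left(-234 + 236\right) = 8 + 224 \cdot 2 = 8 + 448 = 456$)
$Y = \frac{3}{1387}$ ($Y = \frac{1}{\frac{19}{3} + 456} = \frac{1}{\frac{1387}{3}} = \frac{3}{1387} \approx 0.0021629$)
$415 Y + v = 415 \cdot \frac{3}{1387} - 329 = \frac{1245}{1387} - 329 = - \frac{455078}{1387}$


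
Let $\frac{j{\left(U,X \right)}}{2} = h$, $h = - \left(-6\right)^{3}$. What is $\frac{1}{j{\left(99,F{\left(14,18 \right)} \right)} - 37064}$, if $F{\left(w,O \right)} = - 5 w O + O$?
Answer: $- \frac{1}{36632} \approx -2.7299 \cdot 10^{-5}$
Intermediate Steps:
$F{\left(w,O \right)} = O - 5 O w$ ($F{\left(w,O \right)} = - 5 O w + O = O - 5 O w$)
$h = 216$ ($h = \left(-1\right) \left(-216\right) = 216$)
$j{\left(U,X \right)} = 432$ ($j{\left(U,X \right)} = 2 \cdot 216 = 432$)
$\frac{1}{j{\left(99,F{\left(14,18 \right)} \right)} - 37064} = \frac{1}{432 - 37064} = \frac{1}{-36632} = - \frac{1}{36632}$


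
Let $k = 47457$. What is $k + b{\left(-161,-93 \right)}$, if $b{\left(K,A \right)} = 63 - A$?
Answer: $47613$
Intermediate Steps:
$k + b{\left(-161,-93 \right)} = 47457 + \left(63 - -93\right) = 47457 + \left(63 + 93\right) = 47457 + 156 = 47613$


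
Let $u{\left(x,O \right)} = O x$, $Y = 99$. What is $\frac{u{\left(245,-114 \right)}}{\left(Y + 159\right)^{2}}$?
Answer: $- \frac{4655}{11094} \approx -0.4196$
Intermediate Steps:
$\frac{u{\left(245,-114 \right)}}{\left(Y + 159\right)^{2}} = \frac{\left(-114\right) 245}{\left(99 + 159\right)^{2}} = - \frac{27930}{258^{2}} = - \frac{27930}{66564} = \left(-27930\right) \frac{1}{66564} = - \frac{4655}{11094}$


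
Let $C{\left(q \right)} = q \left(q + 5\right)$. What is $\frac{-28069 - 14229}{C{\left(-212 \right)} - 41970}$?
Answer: $- \frac{21149}{957} \approx -22.099$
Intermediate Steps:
$C{\left(q \right)} = q \left(5 + q\right)$
$\frac{-28069 - 14229}{C{\left(-212 \right)} - 41970} = \frac{-28069 - 14229}{- 212 \left(5 - 212\right) - 41970} = - \frac{42298}{\left(-212\right) \left(-207\right) - 41970} = - \frac{42298}{43884 - 41970} = - \frac{42298}{1914} = \left(-42298\right) \frac{1}{1914} = - \frac{21149}{957}$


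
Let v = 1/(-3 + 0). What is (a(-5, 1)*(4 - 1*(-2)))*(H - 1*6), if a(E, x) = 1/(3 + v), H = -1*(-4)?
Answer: -9/2 ≈ -4.5000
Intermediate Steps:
v = -⅓ (v = 1/(-3) = -⅓ ≈ -0.33333)
H = 4
a(E, x) = 3/8 (a(E, x) = 1/(3 - ⅓) = 1/(8/3) = 3/8)
(a(-5, 1)*(4 - 1*(-2)))*(H - 1*6) = (3*(4 - 1*(-2))/8)*(4 - 1*6) = (3*(4 + 2)/8)*(4 - 6) = ((3/8)*6)*(-2) = (9/4)*(-2) = -9/2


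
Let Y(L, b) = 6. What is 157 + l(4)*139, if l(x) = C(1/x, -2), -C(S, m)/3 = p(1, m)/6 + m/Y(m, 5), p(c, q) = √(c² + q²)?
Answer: 296 - 139*√5/2 ≈ 140.59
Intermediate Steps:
C(S, m) = -m/2 - √(1 + m²)/2 (C(S, m) = -3*(√(1² + m²)/6 + m/6) = -3*(√(1 + m²)*(⅙) + m*(⅙)) = -3*(√(1 + m²)/6 + m/6) = -3*(m/6 + √(1 + m²)/6) = -m/2 - √(1 + m²)/2)
l(x) = 1 - √5/2 (l(x) = -½*(-2) - √(1 + (-2)²)/2 = 1 - √(1 + 4)/2 = 1 - √5/2)
157 + l(4)*139 = 157 + (1 - √5/2)*139 = 157 + (139 - 139*√5/2) = 296 - 139*√5/2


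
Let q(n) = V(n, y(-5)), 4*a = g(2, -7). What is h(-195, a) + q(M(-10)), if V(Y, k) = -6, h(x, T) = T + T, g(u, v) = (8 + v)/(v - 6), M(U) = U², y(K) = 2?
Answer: -157/26 ≈ -6.0385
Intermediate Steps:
g(u, v) = (8 + v)/(-6 + v)
a = -1/52 (a = ((8 - 7)/(-6 - 7))/4 = (1/(-13))/4 = (-1/13*1)/4 = (¼)*(-1/13) = -1/52 ≈ -0.019231)
h(x, T) = 2*T
q(n) = -6
h(-195, a) + q(M(-10)) = 2*(-1/52) - 6 = -1/26 - 6 = -157/26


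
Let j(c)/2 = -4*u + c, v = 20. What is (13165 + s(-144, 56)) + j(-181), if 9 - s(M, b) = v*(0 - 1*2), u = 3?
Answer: 12828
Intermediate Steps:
s(M, b) = 49 (s(M, b) = 9 - 20*(0 - 1*2) = 9 - 20*(0 - 2) = 9 - 20*(-2) = 9 - 1*(-40) = 9 + 40 = 49)
j(c) = -24 + 2*c (j(c) = 2*(-4*3 + c) = 2*(-12 + c) = -24 + 2*c)
(13165 + s(-144, 56)) + j(-181) = (13165 + 49) + (-24 + 2*(-181)) = 13214 + (-24 - 362) = 13214 - 386 = 12828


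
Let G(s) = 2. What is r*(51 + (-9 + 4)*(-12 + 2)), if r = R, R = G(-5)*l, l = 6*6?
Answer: 7272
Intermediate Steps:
l = 36
R = 72 (R = 2*36 = 72)
r = 72
r*(51 + (-9 + 4)*(-12 + 2)) = 72*(51 + (-9 + 4)*(-12 + 2)) = 72*(51 - 5*(-10)) = 72*(51 + 50) = 72*101 = 7272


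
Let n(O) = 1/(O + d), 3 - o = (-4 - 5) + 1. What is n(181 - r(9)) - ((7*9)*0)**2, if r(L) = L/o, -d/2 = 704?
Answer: -11/13506 ≈ -0.00081445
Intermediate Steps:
d = -1408 (d = -2*704 = -1408)
o = 11 (o = 3 - ((-4 - 5) + 1) = 3 - (-9 + 1) = 3 - 1*(-8) = 3 + 8 = 11)
r(L) = L/11
n(O) = 1/(-1408 + O) (n(O) = 1/(O - 1408) = 1/(-1408 + O))
n(181 - r(9)) - ((7*9)*0)**2 = 1/(-1408 + (181 - 9/11)) - ((7*9)*0)**2 = 1/(-1408 + (181 - 1*9/11)) - (63*0)**2 = 1/(-1408 + (181 - 9/11)) - 1*0**2 = 1/(-1408 + 1982/11) - 1*0 = 1/(-13506/11) + 0 = -11/13506 + 0 = -11/13506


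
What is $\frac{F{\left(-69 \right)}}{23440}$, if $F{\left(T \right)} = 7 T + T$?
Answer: $- \frac{69}{2930} \approx -0.023549$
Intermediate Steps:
$F{\left(T \right)} = 8 T$
$\frac{F{\left(-69 \right)}}{23440} = \frac{8 \left(-69\right)}{23440} = \left(-552\right) \frac{1}{23440} = - \frac{69}{2930}$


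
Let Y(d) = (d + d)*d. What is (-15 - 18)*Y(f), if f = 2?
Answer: -264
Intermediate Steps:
Y(d) = 2*d² (Y(d) = (2*d)*d = 2*d²)
(-15 - 18)*Y(f) = (-15 - 18)*(2*2²) = -66*4 = -33*8 = -264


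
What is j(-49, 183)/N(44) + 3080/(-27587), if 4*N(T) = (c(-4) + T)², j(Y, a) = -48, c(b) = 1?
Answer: -549224/2660175 ≈ -0.20646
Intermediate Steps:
N(T) = (1 + T)²/4
j(-49, 183)/N(44) + 3080/(-27587) = -48*4/(1 + 44)² + 3080/(-27587) = -48/((¼)*45²) + 3080*(-1/27587) = -48/((¼)*2025) - 440/3941 = -48/2025/4 - 440/3941 = -48*4/2025 - 440/3941 = -64/675 - 440/3941 = -549224/2660175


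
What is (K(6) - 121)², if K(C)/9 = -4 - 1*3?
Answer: 33856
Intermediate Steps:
K(C) = -63 (K(C) = 9*(-4 - 1*3) = 9*(-4 - 3) = 9*(-7) = -63)
(K(6) - 121)² = (-63 - 121)² = (-184)² = 33856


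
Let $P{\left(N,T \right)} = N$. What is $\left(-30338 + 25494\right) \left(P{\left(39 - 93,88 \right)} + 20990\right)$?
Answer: $-101413984$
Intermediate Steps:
$\left(-30338 + 25494\right) \left(P{\left(39 - 93,88 \right)} + 20990\right) = \left(-30338 + 25494\right) \left(\left(39 - 93\right) + 20990\right) = - 4844 \left(\left(39 - 93\right) + 20990\right) = - 4844 \left(-54 + 20990\right) = \left(-4844\right) 20936 = -101413984$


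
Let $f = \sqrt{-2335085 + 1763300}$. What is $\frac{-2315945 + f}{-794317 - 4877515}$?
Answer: $\frac{2315945}{5671832} - \frac{i \sqrt{571785}}{5671832} \approx 0.40832 - 0.00013332 i$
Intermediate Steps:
$f = i \sqrt{571785}$ ($f = \sqrt{-571785} = i \sqrt{571785} \approx 756.17 i$)
$\frac{-2315945 + f}{-794317 - 4877515} = \frac{-2315945 + i \sqrt{571785}}{-794317 - 4877515} = \frac{-2315945 + i \sqrt{571785}}{-5671832} = \left(-2315945 + i \sqrt{571785}\right) \left(- \frac{1}{5671832}\right) = \frac{2315945}{5671832} - \frac{i \sqrt{571785}}{5671832}$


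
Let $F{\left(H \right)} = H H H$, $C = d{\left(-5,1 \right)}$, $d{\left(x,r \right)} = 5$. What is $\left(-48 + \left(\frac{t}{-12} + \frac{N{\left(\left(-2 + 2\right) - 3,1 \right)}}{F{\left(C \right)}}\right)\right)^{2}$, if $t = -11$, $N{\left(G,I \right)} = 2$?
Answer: $\frac{4984501201}{2250000} \approx 2215.3$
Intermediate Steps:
$C = 5$
$F{\left(H \right)} = H^{3}$ ($F{\left(H \right)} = H^{2} H = H^{3}$)
$\left(-48 + \left(\frac{t}{-12} + \frac{N{\left(\left(-2 + 2\right) - 3,1 \right)}}{F{\left(C \right)}}\right)\right)^{2} = \left(-48 + \left(- \frac{11}{-12} + \frac{2}{5^{3}}\right)\right)^{2} = \left(-48 + \left(\left(-11\right) \left(- \frac{1}{12}\right) + \frac{2}{125}\right)\right)^{2} = \left(-48 + \left(\frac{11}{12} + 2 \cdot \frac{1}{125}\right)\right)^{2} = \left(-48 + \left(\frac{11}{12} + \frac{2}{125}\right)\right)^{2} = \left(-48 + \frac{1399}{1500}\right)^{2} = \left(- \frac{70601}{1500}\right)^{2} = \frac{4984501201}{2250000}$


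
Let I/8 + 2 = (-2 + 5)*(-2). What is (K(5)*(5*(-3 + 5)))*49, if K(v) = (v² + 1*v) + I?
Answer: -16660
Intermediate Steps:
I = -64 (I = -16 + 8*((-2 + 5)*(-2)) = -16 + 8*(3*(-2)) = -16 + 8*(-6) = -16 - 48 = -64)
K(v) = -64 + v + v² (K(v) = (v² + 1*v) - 64 = (v² + v) - 64 = (v + v²) - 64 = -64 + v + v²)
(K(5)*(5*(-3 + 5)))*49 = ((-64 + 5 + 5²)*(5*(-3 + 5)))*49 = ((-64 + 5 + 25)*(5*2))*49 = -34*10*49 = -340*49 = -16660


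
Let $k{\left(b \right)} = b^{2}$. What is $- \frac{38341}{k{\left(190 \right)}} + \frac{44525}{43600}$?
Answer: $- \frac{643151}{15739600} \approx -0.040862$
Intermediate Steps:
$- \frac{38341}{k{\left(190 \right)}} + \frac{44525}{43600} = - \frac{38341}{190^{2}} + \frac{44525}{43600} = - \frac{38341}{36100} + 44525 \cdot \frac{1}{43600} = \left(-38341\right) \frac{1}{36100} + \frac{1781}{1744} = - \frac{38341}{36100} + \frac{1781}{1744} = - \frac{643151}{15739600}$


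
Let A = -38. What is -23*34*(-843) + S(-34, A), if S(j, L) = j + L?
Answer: 659154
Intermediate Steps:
S(j, L) = L + j
-23*34*(-843) + S(-34, A) = -23*34*(-843) + (-38 - 34) = -782*(-843) - 72 = 659226 - 72 = 659154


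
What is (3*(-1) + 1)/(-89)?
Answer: 2/89 ≈ 0.022472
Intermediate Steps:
(3*(-1) + 1)/(-89) = -(-3 + 1)/89 = -1/89*(-2) = 2/89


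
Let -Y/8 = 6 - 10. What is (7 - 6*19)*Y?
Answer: -3424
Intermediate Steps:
Y = 32 (Y = -8*(6 - 10) = -8*(-4) = 32)
(7 - 6*19)*Y = (7 - 6*19)*32 = (7 - 114)*32 = -107*32 = -3424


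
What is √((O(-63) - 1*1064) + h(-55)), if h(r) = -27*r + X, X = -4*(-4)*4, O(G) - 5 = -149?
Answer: √341 ≈ 18.466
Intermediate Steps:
O(G) = -144 (O(G) = 5 - 149 = -144)
X = 64 (X = 16*4 = 64)
h(r) = 64 - 27*r (h(r) = -27*r + 64 = 64 - 27*r)
√((O(-63) - 1*1064) + h(-55)) = √((-144 - 1*1064) + (64 - 27*(-55))) = √((-144 - 1064) + (64 + 1485)) = √(-1208 + 1549) = √341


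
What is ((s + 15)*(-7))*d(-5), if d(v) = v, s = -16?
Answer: -35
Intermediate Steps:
((s + 15)*(-7))*d(-5) = ((-16 + 15)*(-7))*(-5) = -1*(-7)*(-5) = 7*(-5) = -35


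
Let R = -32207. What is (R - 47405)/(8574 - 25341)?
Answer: 79612/16767 ≈ 4.7481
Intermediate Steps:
(R - 47405)/(8574 - 25341) = (-32207 - 47405)/(8574 - 25341) = -79612/(-16767) = -79612*(-1/16767) = 79612/16767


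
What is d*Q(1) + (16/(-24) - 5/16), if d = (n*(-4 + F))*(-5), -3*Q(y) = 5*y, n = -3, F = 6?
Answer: -2447/48 ≈ -50.979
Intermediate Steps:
Q(y) = -5*y/3
d = 30 (d = -3*(-4 + 6)*(-5) = -3*2*(-5) = -6*(-5) = 30)
d*Q(1) + (16/(-24) - 5/16) = 30*(-5/3*1) + (16/(-24) - 5/16) = 30*(-5/3) + (16*(-1/24) - 5*1/16) = -50 + (-⅔ - 5/16) = -50 - 47/48 = -2447/48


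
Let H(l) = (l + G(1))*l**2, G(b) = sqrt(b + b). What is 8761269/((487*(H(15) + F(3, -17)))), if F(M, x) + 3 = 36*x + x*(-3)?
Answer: 2736436351/422092153 - 219031725*sqrt(2)/422092153 ≈ 5.7492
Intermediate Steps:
F(M, x) = -3 + 33*x (F(M, x) = -3 + (36*x + x*(-3)) = -3 + (36*x - 3*x) = -3 + 33*x)
G(b) = sqrt(2)*sqrt(b) (G(b) = sqrt(2*b) = sqrt(2)*sqrt(b))
H(l) = l**2*(l + sqrt(2)) (H(l) = (l + sqrt(2)*sqrt(1))*l**2 = (l + sqrt(2)*1)*l**2 = (l + sqrt(2))*l**2 = l**2*(l + sqrt(2)))
8761269/((487*(H(15) + F(3, -17)))) = 8761269/((487*(15**2*(15 + sqrt(2)) + (-3 + 33*(-17))))) = 8761269/((487*(225*(15 + sqrt(2)) + (-3 - 561)))) = 8761269/((487*((3375 + 225*sqrt(2)) - 564))) = 8761269/((487*(2811 + 225*sqrt(2)))) = 8761269/(1368957 + 109575*sqrt(2))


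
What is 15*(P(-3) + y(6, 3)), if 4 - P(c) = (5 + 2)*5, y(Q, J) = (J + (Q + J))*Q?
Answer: 615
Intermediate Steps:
y(Q, J) = Q*(Q + 2*J) (y(Q, J) = (J + (J + Q))*Q = (Q + 2*J)*Q = Q*(Q + 2*J))
P(c) = -31 (P(c) = 4 - (5 + 2)*5 = 4 - 7*5 = 4 - 1*35 = 4 - 35 = -31)
15*(P(-3) + y(6, 3)) = 15*(-31 + 6*(6 + 2*3)) = 15*(-31 + 6*(6 + 6)) = 15*(-31 + 6*12) = 15*(-31 + 72) = 15*41 = 615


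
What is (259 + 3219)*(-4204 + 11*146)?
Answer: -9035844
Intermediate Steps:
(259 + 3219)*(-4204 + 11*146) = 3478*(-4204 + 1606) = 3478*(-2598) = -9035844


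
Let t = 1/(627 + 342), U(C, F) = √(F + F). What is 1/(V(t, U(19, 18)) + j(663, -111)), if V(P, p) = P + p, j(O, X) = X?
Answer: -969/101744 ≈ -0.0095239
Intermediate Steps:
U(C, F) = √2*√F (U(C, F) = √(2*F) = √2*√F)
t = 1/969 ≈ 0.0010320
1/(V(t, U(19, 18)) + j(663, -111)) = 1/((1/969 + √2*√18) - 111) = 1/((1/969 + √2*(3*√2)) - 111) = 1/((1/969 + 6) - 111) = 1/(5815/969 - 111) = 1/(-101744/969) = -969/101744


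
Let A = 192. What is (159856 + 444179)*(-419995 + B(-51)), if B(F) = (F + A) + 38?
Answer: -253583557560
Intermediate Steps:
B(F) = 230 + F (B(F) = (F + 192) + 38 = (192 + F) + 38 = 230 + F)
(159856 + 444179)*(-419995 + B(-51)) = (159856 + 444179)*(-419995 + (230 - 51)) = 604035*(-419995 + 179) = 604035*(-419816) = -253583557560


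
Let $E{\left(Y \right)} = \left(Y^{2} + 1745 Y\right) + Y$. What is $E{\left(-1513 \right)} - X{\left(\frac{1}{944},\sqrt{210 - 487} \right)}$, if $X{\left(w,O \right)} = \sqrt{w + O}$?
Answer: $-352529 - \frac{\sqrt{59 + 55696 i \sqrt{277}}}{236} \approx -3.5253 \cdot 10^{5} - 2.8846 i$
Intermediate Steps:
$X{\left(w,O \right)} = \sqrt{O + w}$
$E{\left(Y \right)} = Y^{2} + 1746 Y$
$E{\left(-1513 \right)} - X{\left(\frac{1}{944},\sqrt{210 - 487} \right)} = - 1513 \left(1746 - 1513\right) - \sqrt{\sqrt{210 - 487} + \frac{1}{944}} = \left(-1513\right) 233 - \sqrt{\sqrt{-277} + \frac{1}{944}} = -352529 - \sqrt{i \sqrt{277} + \frac{1}{944}} = -352529 - \sqrt{\frac{1}{944} + i \sqrt{277}}$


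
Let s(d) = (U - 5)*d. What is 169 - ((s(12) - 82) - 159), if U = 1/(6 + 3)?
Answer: 1406/3 ≈ 468.67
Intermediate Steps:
U = ⅑ (U = 1/9 = ⅑ ≈ 0.11111)
s(d) = -44*d/9 (s(d) = (⅑ - 5)*d = -44*d/9)
169 - ((s(12) - 82) - 159) = 169 - ((-44/9*12 - 82) - 159) = 169 - ((-176/3 - 82) - 159) = 169 - (-422/3 - 159) = 169 - 1*(-899/3) = 169 + 899/3 = 1406/3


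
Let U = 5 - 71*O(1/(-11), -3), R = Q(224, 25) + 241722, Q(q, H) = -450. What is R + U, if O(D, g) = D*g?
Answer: 2653834/11 ≈ 2.4126e+5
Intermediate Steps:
R = 241272 (R = -450 + 241722 = 241272)
U = -158/11 (U = 5 - 71*(-3)/(-11) = 5 - (-71)*(-3)/11 = 5 - 71*3/11 = 5 - 213/11 = -158/11 ≈ -14.364)
R + U = 241272 - 158/11 = 2653834/11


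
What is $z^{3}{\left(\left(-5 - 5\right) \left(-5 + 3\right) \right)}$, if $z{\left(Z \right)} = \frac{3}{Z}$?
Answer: $\frac{27}{8000} \approx 0.003375$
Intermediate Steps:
$z^{3}{\left(\left(-5 - 5\right) \left(-5 + 3\right) \right)} = \left(\frac{3}{\left(-5 - 5\right) \left(-5 + 3\right)}\right)^{3} = \left(\frac{3}{\left(-10\right) \left(-2\right)}\right)^{3} = \left(\frac{3}{20}\right)^{3} = \frac{27}{8000}$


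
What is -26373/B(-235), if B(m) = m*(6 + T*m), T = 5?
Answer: -26373/274715 ≈ -0.096001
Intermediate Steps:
B(m) = m*(6 + 5*m)
-26373/B(-235) = -26373*(-1/(235*(6 + 5*(-235)))) = -26373*(-1/(235*(6 - 1175))) = -26373/((-235*(-1169))) = -26373/274715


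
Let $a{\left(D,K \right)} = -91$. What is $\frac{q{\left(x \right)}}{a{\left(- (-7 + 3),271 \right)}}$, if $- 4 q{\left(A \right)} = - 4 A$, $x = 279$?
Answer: $- \frac{279}{91} \approx -3.0659$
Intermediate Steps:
$q{\left(A \right)} = A$ ($q{\left(A \right)} = - \frac{\left(-4\right) A}{4} = A$)
$\frac{q{\left(x \right)}}{a{\left(- (-7 + 3),271 \right)}} = \frac{279}{-91} = 279 \left(- \frac{1}{91}\right) = - \frac{279}{91}$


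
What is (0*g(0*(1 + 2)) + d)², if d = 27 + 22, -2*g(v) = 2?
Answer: 2401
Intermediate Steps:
g(v) = -1 (g(v) = -½*2 = -1)
d = 49
(0*g(0*(1 + 2)) + d)² = (0*(-1) + 49)² = (0 + 49)² = 49² = 2401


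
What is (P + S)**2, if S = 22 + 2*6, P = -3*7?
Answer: 169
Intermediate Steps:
P = -21
S = 34 (S = 22 + 12 = 34)
(P + S)**2 = (-21 + 34)**2 = 13**2 = 169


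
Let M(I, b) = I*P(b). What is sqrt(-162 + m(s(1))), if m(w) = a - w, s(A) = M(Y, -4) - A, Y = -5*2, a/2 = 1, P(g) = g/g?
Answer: I*sqrt(149) ≈ 12.207*I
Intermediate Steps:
P(g) = 1
a = 2 (a = 2*1 = 2)
Y = -10
M(I, b) = I (M(I, b) = I*1 = I)
s(A) = -10 - A
m(w) = 2 - w
sqrt(-162 + m(s(1))) = sqrt(-162 + (2 - (-10 - 1*1))) = sqrt(-162 + (2 - (-10 - 1))) = sqrt(-162 + (2 - 1*(-11))) = sqrt(-162 + (2 + 11)) = sqrt(-162 + 13) = sqrt(-149) = I*sqrt(149)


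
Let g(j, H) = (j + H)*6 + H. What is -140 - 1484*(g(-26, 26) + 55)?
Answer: -120344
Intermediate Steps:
g(j, H) = 6*j + 7*H (g(j, H) = (H + j)*6 + H = (6*H + 6*j) + H = 6*j + 7*H)
-140 - 1484*(g(-26, 26) + 55) = -140 - 1484*((6*(-26) + 7*26) + 55) = -140 - 1484*((-156 + 182) + 55) = -140 - 1484*(26 + 55) = -140 - 1484*81 = -140 - 120204 = -120344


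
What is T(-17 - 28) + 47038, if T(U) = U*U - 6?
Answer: 49057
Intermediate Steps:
T(U) = -6 + U² (T(U) = U² - 6 = -6 + U²)
T(-17 - 28) + 47038 = (-6 + (-17 - 28)²) + 47038 = (-6 + (-45)²) + 47038 = (-6 + 2025) + 47038 = 2019 + 47038 = 49057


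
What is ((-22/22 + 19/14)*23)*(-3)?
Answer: -345/14 ≈ -24.643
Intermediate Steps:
((-22/22 + 19/14)*23)*(-3) = ((-22*1/22 + 19*(1/14))*23)*(-3) = ((-1 + 19/14)*23)*(-3) = ((5/14)*23)*(-3) = (115/14)*(-3) = -345/14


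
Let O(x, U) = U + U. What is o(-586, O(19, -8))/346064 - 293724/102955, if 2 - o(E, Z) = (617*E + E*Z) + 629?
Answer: -65452545491/35629019120 ≈ -1.8371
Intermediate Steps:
O(x, U) = 2*U
o(E, Z) = -627 - 617*E - E*Z (o(E, Z) = 2 - ((617*E + E*Z) + 629) = 2 - (629 + 617*E + E*Z) = 2 + (-629 - 617*E - E*Z) = -627 - 617*E - E*Z)
o(-586, O(19, -8))/346064 - 293724/102955 = (-627 - 617*(-586) - 1*(-586)*2*(-8))/346064 - 293724/102955 = (-627 + 361562 - 1*(-586)*(-16))*(1/346064) - 293724*1/102955 = (-627 + 361562 - 9376)*(1/346064) - 293724/102955 = 351559*(1/346064) - 293724/102955 = 351559/346064 - 293724/102955 = -65452545491/35629019120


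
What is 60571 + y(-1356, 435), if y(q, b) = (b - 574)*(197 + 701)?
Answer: -64251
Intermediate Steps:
y(q, b) = -515452 + 898*b (y(q, b) = (-574 + b)*898 = -515452 + 898*b)
60571 + y(-1356, 435) = 60571 + (-515452 + 898*435) = 60571 + (-515452 + 390630) = 60571 - 124822 = -64251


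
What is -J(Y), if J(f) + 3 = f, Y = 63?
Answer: -60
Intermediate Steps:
J(f) = -3 + f
-J(Y) = -(-3 + 63) = -1*60 = -60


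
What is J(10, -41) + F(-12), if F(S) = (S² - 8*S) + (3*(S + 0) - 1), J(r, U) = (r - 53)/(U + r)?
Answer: 6336/31 ≈ 204.39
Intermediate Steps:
J(r, U) = (-53 + r)/(U + r)
F(S) = -1 + S² - 5*S (F(S) = (S² - 8*S) + (3*S - 1) = (S² - 8*S) + (-1 + 3*S) = -1 + S² - 5*S)
J(10, -41) + F(-12) = (-53 + 10)/(-41 + 10) + (-1 + (-12)² - 5*(-12)) = -43/(-31) + (-1 + 144 + 60) = -1/31*(-43) + 203 = 43/31 + 203 = 6336/31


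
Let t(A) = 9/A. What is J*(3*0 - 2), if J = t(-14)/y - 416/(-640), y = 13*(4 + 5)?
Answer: -1173/910 ≈ -1.2890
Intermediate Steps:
y = 117 (y = 13*9 = 117)
J = 1173/1820 (J = (9/(-14))/117 - 416/(-640) = (9*(-1/14))*(1/117) - 416*(-1/640) = -9/14*1/117 + 13/20 = -1/182 + 13/20 = 1173/1820 ≈ 0.64451)
J*(3*0 - 2) = 1173*(3*0 - 2)/1820 = 1173*(0 - 2)/1820 = (1173/1820)*(-2) = -1173/910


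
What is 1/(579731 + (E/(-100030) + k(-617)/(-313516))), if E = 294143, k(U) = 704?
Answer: 1120035910/649316242105999 ≈ 1.7249e-6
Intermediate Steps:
1/(579731 + (E/(-100030) + k(-617)/(-313516))) = 1/(579731 + (294143/(-100030) + 704/(-313516))) = 1/(579731 + (294143*(-1/100030) + 704*(-1/313516))) = 1/(579731 + (-294143/100030 - 176/78379)) = 1/(579731 - 3296034211/1120035910) = 1/(649316242105999/1120035910) = 1120035910/649316242105999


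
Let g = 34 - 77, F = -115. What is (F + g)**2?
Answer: 24964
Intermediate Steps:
g = -43
(F + g)**2 = (-115 - 43)**2 = (-158)**2 = 24964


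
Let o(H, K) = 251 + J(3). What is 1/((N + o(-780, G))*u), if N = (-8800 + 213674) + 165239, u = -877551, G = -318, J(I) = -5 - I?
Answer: -1/325006278156 ≈ -3.0769e-12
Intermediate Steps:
o(H, K) = 243 (o(H, K) = 251 + (-5 - 1*3) = 251 + (-5 - 3) = 251 - 8 = 243)
N = 370113 (N = 204874 + 165239 = 370113)
1/((N + o(-780, G))*u) = 1/((370113 + 243)*(-877551)) = -1/877551/370356 = (1/370356)*(-1/877551) = -1/325006278156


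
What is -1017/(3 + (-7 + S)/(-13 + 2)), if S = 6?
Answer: -11187/34 ≈ -329.03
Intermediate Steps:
-1017/(3 + (-7 + S)/(-13 + 2)) = -1017/(3 + (-7 + 6)/(-13 + 2)) = -1017/(3 - 1/(-11)) = -1017/(3 - 1*(-1/11)) = -1017/(3 + 1/11) = -1017/34/11 = -1017*11/34 = -11187/34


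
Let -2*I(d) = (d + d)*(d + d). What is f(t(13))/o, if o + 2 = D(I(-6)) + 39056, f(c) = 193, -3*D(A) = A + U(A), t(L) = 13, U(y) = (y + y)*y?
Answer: 193/35622 ≈ 0.0054180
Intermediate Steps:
U(y) = 2*y² (U(y) = (2*y)*y = 2*y²)
I(d) = -2*d² (I(d) = -(d + d)*(d + d)/2 = -2*d*2*d/2 = -2*d²)
D(A) = -2*A²/3 - A/3 (D(A) = -(A + 2*A²)/3 = -2*A²/3 - A/3)
o = 35622 (o = -2 + ((-2*(-6)²)*(-1 - (-4)*(-6)²)/3 + 39056) = -2 + ((-2*36)*(-1 - (-4)*36)/3 + 39056) = -2 + ((⅓)*(-72)*(-1 - 2*(-72)) + 39056) = -2 + ((⅓)*(-72)*(-1 + 144) + 39056) = -2 + ((⅓)*(-72)*143 + 39056) = -2 + (-3432 + 39056) = -2 + 35624 = 35622)
f(t(13))/o = 193/35622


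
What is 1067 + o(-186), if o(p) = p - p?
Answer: 1067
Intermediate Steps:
o(p) = 0
1067 + o(-186) = 1067 + 0 = 1067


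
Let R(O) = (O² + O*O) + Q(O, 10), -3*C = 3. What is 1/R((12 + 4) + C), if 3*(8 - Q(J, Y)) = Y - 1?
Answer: 1/455 ≈ 0.0021978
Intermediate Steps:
C = -1 (C = -⅓*3 = -1)
Q(J, Y) = 25/3 - Y/3 (Q(J, Y) = 8 - (Y - 1)/3 = 8 - (-1 + Y)/3 = 8 + (⅓ - Y/3) = 25/3 - Y/3)
R(O) = 5 + 2*O² (R(O) = (O² + O*O) + (25/3 - ⅓*10) = (O² + O²) + (25/3 - 10/3) = 2*O² + 5 = 5 + 2*O²)
1/R((12 + 4) + C) = 1/(5 + 2*((12 + 4) - 1)²) = 1/(5 + 2*(16 - 1)²) = 1/(5 + 2*15²) = 1/(5 + 2*225) = 1/(5 + 450) = 1/455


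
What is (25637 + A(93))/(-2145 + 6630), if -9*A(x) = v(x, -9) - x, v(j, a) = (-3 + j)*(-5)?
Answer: 77092/13455 ≈ 5.7296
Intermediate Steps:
v(j, a) = 15 - 5*j
A(x) = -5/3 + 2*x/3 (A(x) = -((15 - 5*x) - x)/9 = -(15 - 6*x)/9 = -5/3 + 2*x/3)
(25637 + A(93))/(-2145 + 6630) = (25637 + (-5/3 + (⅔)*93))/(-2145 + 6630) = (25637 + (-5/3 + 62))/4485 = (25637 + 181/3)*(1/4485) = (77092/3)*(1/4485) = 77092/13455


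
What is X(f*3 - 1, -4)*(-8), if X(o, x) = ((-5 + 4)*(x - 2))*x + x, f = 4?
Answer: 224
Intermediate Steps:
X(o, x) = x + x*(2 - x) (X(o, x) = (-(-2 + x))*x + x = (2 - x)*x + x = x*(2 - x) + x = x + x*(2 - x))
X(f*3 - 1, -4)*(-8) = -4*(3 - 1*(-4))*(-8) = -4*(3 + 4)*(-8) = -4*7*(-8) = -28*(-8) = 224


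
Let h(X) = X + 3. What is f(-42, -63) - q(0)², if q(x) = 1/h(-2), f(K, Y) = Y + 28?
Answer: -36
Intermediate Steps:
f(K, Y) = 28 + Y
h(X) = 3 + X
q(x) = 1 (q(x) = 1/(3 - 2) = 1/1 = 1)
f(-42, -63) - q(0)² = (28 - 63) - 1*1² = -35 - 1*1 = -35 - 1 = -36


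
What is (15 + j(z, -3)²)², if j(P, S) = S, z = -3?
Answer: 576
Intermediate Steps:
(15 + j(z, -3)²)² = (15 + (-3)²)² = (15 + 9)² = 24² = 576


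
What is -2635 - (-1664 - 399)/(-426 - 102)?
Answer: -1393343/528 ≈ -2638.9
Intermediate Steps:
-2635 - (-1664 - 399)/(-426 - 102) = -2635 - (-2063)/(-528) = -2635 - (-2063)*(-1)/528 = -2635 - 1*2063/528 = -2635 - 2063/528 = -1393343/528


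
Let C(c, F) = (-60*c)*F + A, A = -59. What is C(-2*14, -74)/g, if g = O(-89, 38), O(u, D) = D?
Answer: -124379/38 ≈ -3273.1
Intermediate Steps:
C(c, F) = -59 - 60*F*c (C(c, F) = (-60*c)*F - 59 = -60*F*c - 59 = -59 - 60*F*c)
g = 38
C(-2*14, -74)/g = (-59 - 60*(-74)*(-2*14))/38 = (-59 - 60*(-74)*(-28))*(1/38) = (-59 - 124320)*(1/38) = -124379*1/38 = -124379/38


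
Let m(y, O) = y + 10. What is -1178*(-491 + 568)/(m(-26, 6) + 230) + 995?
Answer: 61112/107 ≈ 571.14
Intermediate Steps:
m(y, O) = 10 + y
-1178*(-491 + 568)/(m(-26, 6) + 230) + 995 = -1178*(-491 + 568)/((10 - 26) + 230) + 995 = -90706/(-16 + 230) + 995 = -90706/214 + 995 = -1178*77/214 + 995 = -45353/107 + 995 = 61112/107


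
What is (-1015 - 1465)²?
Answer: 6150400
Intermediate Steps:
(-1015 - 1465)² = (-2480)² = 6150400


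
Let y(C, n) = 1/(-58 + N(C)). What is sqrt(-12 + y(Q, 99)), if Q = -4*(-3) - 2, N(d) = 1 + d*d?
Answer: I*sqrt(22145)/43 ≈ 3.4607*I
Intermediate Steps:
N(d) = 1 + d**2
Q = 10 (Q = 12 - 2 = 10)
y(C, n) = 1/(-57 + C**2) (y(C, n) = 1/(-58 + (1 + C**2)) = 1/(-57 + C**2))
sqrt(-12 + y(Q, 99)) = sqrt(-12 + 1/(-57 + 10**2)) = sqrt(-12 + 1/(-57 + 100)) = sqrt(-12 + 1/43) = sqrt(-515/43) = I*sqrt(22145)/43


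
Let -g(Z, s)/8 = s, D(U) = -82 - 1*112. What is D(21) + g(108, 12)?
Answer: -290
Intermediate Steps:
D(U) = -194 (D(U) = -82 - 112 = -194)
g(Z, s) = -8*s
D(21) + g(108, 12) = -194 - 8*12 = -194 - 96 = -290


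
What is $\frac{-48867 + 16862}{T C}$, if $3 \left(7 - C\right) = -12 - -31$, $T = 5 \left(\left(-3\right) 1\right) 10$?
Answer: $\frac{6401}{20} \approx 320.05$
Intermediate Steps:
$T = -150$ ($T = 5 \left(-3\right) 10 = \left(-15\right) 10 = -150$)
$C = \frac{2}{3}$ ($C = 7 - \frac{-12 - -31}{3} = 7 - \frac{-12 + 31}{3} = 7 - \frac{19}{3} = \frac{2}{3} \approx 0.66667$)
$\frac{-48867 + 16862}{T C} = \frac{-48867 + 16862}{\left(-150\right) \frac{2}{3}} = - \frac{32005}{-100} = \left(-32005\right) \left(- \frac{1}{100}\right) = \frac{6401}{20}$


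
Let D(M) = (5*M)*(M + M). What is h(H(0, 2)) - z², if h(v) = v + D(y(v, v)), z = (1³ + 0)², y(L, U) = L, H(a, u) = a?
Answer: -1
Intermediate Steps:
z = 1 (z = (1 + 0)² = 1² = 1)
D(M) = 10*M² (D(M) = (5*M)*(2*M) = 10*M²)
h(v) = v + 10*v²
h(H(0, 2)) - z² = 0*(1 + 10*0) - 1*1² = 0*(1 + 0) - 1*1 = 0*1 - 1 = 0 - 1 = -1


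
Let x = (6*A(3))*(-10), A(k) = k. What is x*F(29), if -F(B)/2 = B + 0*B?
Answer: 10440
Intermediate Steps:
F(B) = -2*B (F(B) = -2*(B + 0*B) = -2*(B + 0) = -2*B)
x = -180 (x = (6*3)*(-10) = 18*(-10) = -180)
x*F(29) = -(-360)*29 = -180*(-58) = 10440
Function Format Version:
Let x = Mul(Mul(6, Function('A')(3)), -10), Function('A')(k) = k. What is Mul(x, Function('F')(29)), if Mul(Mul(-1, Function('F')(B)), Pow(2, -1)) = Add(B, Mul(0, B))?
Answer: 10440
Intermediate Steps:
Function('F')(B) = Mul(-2, B) (Function('F')(B) = Mul(-2, Add(B, Mul(0, B))) = Mul(-2, Add(B, 0)) = Mul(-2, B))
x = -180 (x = Mul(Mul(6, 3), -10) = Mul(18, -10) = -180)
Mul(x, Function('F')(29)) = Mul(-180, Mul(-2, 29)) = Mul(-180, -58) = 10440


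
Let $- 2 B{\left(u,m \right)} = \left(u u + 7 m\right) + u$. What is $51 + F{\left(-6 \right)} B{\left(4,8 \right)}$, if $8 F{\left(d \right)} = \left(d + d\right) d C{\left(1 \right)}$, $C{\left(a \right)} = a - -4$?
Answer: $-1659$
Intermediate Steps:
$C{\left(a \right)} = 4 + a$ ($C{\left(a \right)} = a + 4 = 4 + a$)
$B{\left(u,m \right)} = - \frac{7 m}{2} - \frac{u}{2} - \frac{u^{2}}{2}$ ($B{\left(u,m \right)} = - \frac{\left(u u + 7 m\right) + u}{2} = - \frac{\left(u^{2} + 7 m\right) + u}{2} = - \frac{u + u^{2} + 7 m}{2} = - \frac{7 m}{2} - \frac{u}{2} - \frac{u^{2}}{2}$)
$F{\left(d \right)} = \frac{5 d^{2}}{4}$ ($F{\left(d \right)} = \frac{\left(d + d\right) d \left(4 + 1\right)}{8} = \frac{2 d d 5}{8} = \frac{2 d^{2} \cdot 5}{8} = \frac{10 d^{2}}{8} = \frac{5 d^{2}}{4}$)
$51 + F{\left(-6 \right)} B{\left(4,8 \right)} = 51 + \frac{5 \left(-6\right)^{2}}{4} \left(\left(- \frac{7}{2}\right) 8 - 2 - \frac{4^{2}}{2}\right) = 51 + \frac{5}{4} \cdot 36 \left(-28 - 2 - 8\right) = 51 + 45 \left(-28 - 2 - 8\right) = 51 + 45 \left(-38\right) = 51 - 1710 = -1659$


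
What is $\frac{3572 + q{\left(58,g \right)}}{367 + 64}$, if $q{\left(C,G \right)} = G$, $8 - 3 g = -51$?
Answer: $\frac{25}{3} \approx 8.3333$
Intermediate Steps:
$g = \frac{59}{3}$ ($g = \frac{8}{3} - -17 = \frac{8}{3} + 17 = \frac{59}{3} \approx 19.667$)
$\frac{3572 + q{\left(58,g \right)}}{367 + 64} = \frac{3572 + \frac{59}{3}}{367 + 64} = \frac{10775}{3 \cdot 431} = \frac{10775}{3} \cdot \frac{1}{431} = \frac{25}{3}$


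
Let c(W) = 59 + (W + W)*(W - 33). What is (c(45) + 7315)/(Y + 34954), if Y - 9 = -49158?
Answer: -8454/14195 ≈ -0.59556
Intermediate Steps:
Y = -49149 (Y = 9 - 49158 = -49149)
c(W) = 59 + 2*W*(-33 + W) (c(W) = 59 + (2*W)*(-33 + W) = 59 + 2*W*(-33 + W))
(c(45) + 7315)/(Y + 34954) = ((59 - 66*45 + 2*45²) + 7315)/(-49149 + 34954) = ((59 - 2970 + 2*2025) + 7315)/(-14195) = ((59 - 2970 + 4050) + 7315)*(-1/14195) = (1139 + 7315)*(-1/14195) = 8454*(-1/14195) = -8454/14195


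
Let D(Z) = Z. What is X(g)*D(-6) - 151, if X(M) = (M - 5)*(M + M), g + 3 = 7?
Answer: -103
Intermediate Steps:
g = 4 (g = -3 + 7 = 4)
X(M) = 2*M*(-5 + M) (X(M) = (-5 + M)*(2*M) = 2*M*(-5 + M))
X(g)*D(-6) - 151 = (2*4*(-5 + 4))*(-6) - 151 = (2*4*(-1))*(-6) - 151 = -8*(-6) - 151 = 48 - 151 = -103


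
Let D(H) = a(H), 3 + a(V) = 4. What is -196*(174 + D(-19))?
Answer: -34300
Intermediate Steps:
a(V) = 1 (a(V) = -3 + 4 = 1)
D(H) = 1
-196*(174 + D(-19)) = -196*(174 + 1) = -196*175 = -34300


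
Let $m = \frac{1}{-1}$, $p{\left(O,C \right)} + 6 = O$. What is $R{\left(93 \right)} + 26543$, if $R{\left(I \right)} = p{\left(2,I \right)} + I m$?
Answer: $26446$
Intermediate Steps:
$p{\left(O,C \right)} = -6 + O$
$m = -1$
$R{\left(I \right)} = -4 - I$ ($R{\left(I \right)} = \left(-6 + 2\right) + I \left(-1\right) = -4 - I$)
$R{\left(93 \right)} + 26543 = \left(-4 - 93\right) + 26543 = -97 + 26543 = 26446$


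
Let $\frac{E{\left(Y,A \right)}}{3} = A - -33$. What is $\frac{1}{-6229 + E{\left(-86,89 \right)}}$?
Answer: $- \frac{1}{5863} \approx -0.00017056$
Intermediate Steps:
$E{\left(Y,A \right)} = 99 + 3 A$ ($E{\left(Y,A \right)} = 3 \left(A - -33\right) = 3 \left(A + 33\right) = 3 \left(33 + A\right) = 99 + 3 A$)
$\frac{1}{-6229 + E{\left(-86,89 \right)}} = \frac{1}{-6229 + \left(99 + 3 \cdot 89\right)} = \frac{1}{-6229 + \left(99 + 267\right)} = \frac{1}{-6229 + 366} = \frac{1}{-5863} = - \frac{1}{5863}$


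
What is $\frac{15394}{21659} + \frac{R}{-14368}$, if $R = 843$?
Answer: $\frac{1133645}{1738528} \approx 0.65207$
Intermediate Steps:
$\frac{15394}{21659} + \frac{R}{-14368} = \frac{15394}{21659} + \frac{843}{-14368} = 15394 \cdot \frac{1}{21659} + 843 \left(- \frac{1}{14368}\right) = \frac{86}{121} - \frac{843}{14368} = \frac{1133645}{1738528}$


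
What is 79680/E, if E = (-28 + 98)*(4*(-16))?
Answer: -249/14 ≈ -17.786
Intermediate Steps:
E = -4480 (E = 70*(-64) = -4480)
79680/E = 79680/(-4480) = 79680*(-1/4480) = -249/14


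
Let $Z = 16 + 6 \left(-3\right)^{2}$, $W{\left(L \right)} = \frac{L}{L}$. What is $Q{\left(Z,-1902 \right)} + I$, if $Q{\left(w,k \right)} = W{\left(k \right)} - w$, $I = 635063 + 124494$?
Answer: $759488$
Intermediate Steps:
$W{\left(L \right)} = 1$
$I = 759557$
$Z = 70$ ($Z = 16 + 6 \cdot 9 = 16 + 54 = 70$)
$Q{\left(w,k \right)} = 1 - w$
$Q{\left(Z,-1902 \right)} + I = \left(1 - 70\right) + 759557 = -69 + 759557 = 759488$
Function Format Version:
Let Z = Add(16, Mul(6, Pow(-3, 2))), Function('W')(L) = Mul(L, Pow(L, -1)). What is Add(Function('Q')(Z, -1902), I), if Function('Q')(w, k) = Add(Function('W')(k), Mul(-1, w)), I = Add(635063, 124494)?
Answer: 759488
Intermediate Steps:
Function('W')(L) = 1
I = 759557
Z = 70 (Z = Add(16, Mul(6, 9)) = Add(16, 54) = 70)
Function('Q')(w, k) = Add(1, Mul(-1, w))
Add(Function('Q')(Z, -1902), I) = Add(Add(1, Mul(-1, 70)), 759557) = Add(Add(1, -70), 759557) = Add(-69, 759557) = 759488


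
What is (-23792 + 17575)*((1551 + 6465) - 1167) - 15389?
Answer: -42595622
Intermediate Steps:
(-23792 + 17575)*((1551 + 6465) - 1167) - 15389 = -6217*(8016 - 1167) - 15389 = -6217*6849 - 15389 = -42580233 - 15389 = -42595622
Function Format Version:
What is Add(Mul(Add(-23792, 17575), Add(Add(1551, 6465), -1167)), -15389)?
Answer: -42595622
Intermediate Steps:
Add(Mul(Add(-23792, 17575), Add(Add(1551, 6465), -1167)), -15389) = Add(Mul(-6217, Add(8016, -1167)), -15389) = Add(Mul(-6217, 6849), -15389) = Add(-42580233, -15389) = -42595622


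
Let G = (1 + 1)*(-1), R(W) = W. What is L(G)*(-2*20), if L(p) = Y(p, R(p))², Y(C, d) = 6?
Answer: -1440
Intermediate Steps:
G = -2 (G = 2*(-1) = -2)
L(p) = 36 (L(p) = 6² = 36)
L(G)*(-2*20) = 36*(-2*20) = 36*(-40) = -1440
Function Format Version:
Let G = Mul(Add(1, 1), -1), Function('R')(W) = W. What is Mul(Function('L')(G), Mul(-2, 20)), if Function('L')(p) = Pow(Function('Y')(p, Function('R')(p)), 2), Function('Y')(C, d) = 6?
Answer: -1440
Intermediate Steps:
G = -2 (G = Mul(2, -1) = -2)
Function('L')(p) = 36 (Function('L')(p) = Pow(6, 2) = 36)
Mul(Function('L')(G), Mul(-2, 20)) = Mul(36, Mul(-2, 20)) = Mul(36, -40) = -1440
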